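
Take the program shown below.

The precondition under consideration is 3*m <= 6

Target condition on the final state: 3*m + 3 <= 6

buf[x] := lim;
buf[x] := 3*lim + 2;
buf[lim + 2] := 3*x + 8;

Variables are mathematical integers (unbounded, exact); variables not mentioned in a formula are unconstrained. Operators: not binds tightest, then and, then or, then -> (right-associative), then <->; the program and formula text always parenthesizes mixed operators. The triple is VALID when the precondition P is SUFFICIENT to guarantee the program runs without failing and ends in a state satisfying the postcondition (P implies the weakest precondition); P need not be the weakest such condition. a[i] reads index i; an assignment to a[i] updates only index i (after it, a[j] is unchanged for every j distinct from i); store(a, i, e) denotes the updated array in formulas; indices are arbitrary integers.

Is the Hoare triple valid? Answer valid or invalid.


Working backward. After the program, the postcondition 3*m + 3 <= 6 must hold; in canonical form it is 3*m <= 3.
Before buf[lim + 2] := 3*x + 8: 3*m <= 3
Before buf[x] := 3*lim + 2: 3*m <= 3
Before buf[x] := lim: 3*m <= 3
The weakest precondition is 3*m <= 3.
Check whether 3*m <= 6 implies it.
Countermodel: at the initial state m = 2, the precondition holds but the weakest precondition fails.
Answer: invalid


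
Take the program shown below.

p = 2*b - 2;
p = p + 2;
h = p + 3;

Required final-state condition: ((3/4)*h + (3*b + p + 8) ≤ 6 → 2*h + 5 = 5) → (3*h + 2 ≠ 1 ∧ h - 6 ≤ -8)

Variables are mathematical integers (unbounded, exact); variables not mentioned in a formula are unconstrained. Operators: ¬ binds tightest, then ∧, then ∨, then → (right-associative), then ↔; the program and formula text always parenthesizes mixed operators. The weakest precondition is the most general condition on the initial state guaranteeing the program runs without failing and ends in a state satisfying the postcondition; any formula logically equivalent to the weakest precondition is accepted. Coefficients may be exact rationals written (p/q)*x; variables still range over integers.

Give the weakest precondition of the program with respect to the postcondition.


Working backward. After the program, the postcondition ((3/4)*h + (3*b + p + 8) ≤ 6 → 2*h + 5 = 5) → (3*h + 2 ≠ 1 ∧ h - 6 ≤ -8) must hold; in canonical form it is (3*b + (3/4)*h + p ≤ -2 → 2*h = 0) → (3*h ≠ -1 ∧ h ≤ -2).
Before h := p + 3: (3*b + (7/4)*p ≤ -17/4 → 2*p = -6) → (3*p ≠ -10 ∧ p ≤ -5)
Before p := p + 2: (3*b + (7/4)*p ≤ -31/4 → 2*p = -10) → (3*p ≠ -16 ∧ p ≤ -7)
Before p := 2*b - 2: ((13/2)*b ≤ -17/4 → 4*b = -6) → (6*b ≠ -10 ∧ 2*b ≤ -5)
Answer: WP = ((13/2)*b ≤ -17/4 → 4*b = -6) → (6*b ≠ -10 ∧ 2*b ≤ -5)


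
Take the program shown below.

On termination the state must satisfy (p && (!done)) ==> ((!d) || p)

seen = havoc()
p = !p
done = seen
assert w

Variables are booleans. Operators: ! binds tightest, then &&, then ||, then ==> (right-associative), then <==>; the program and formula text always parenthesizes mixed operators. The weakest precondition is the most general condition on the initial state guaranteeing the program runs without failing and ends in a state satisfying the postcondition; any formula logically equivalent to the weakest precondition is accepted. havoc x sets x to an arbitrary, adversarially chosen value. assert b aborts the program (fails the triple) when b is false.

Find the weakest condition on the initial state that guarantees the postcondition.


Working backward. After the program, (p && (!done)) ==> ((!d) || p) must hold.
Before assert w: w && ((p && (!done)) ==> ((!d) || p))
Before done := seen: w && ((p && (!seen)) ==> ((!d) || p))
Before p := !p: w && (((!p) && (!seen)) ==> ((!d) || (!p)))
Before havoc seen: w && ((!p) ==> ((!d) || (!p)))
Answer: WP = w && ((!p) ==> ((!d) || (!p)))


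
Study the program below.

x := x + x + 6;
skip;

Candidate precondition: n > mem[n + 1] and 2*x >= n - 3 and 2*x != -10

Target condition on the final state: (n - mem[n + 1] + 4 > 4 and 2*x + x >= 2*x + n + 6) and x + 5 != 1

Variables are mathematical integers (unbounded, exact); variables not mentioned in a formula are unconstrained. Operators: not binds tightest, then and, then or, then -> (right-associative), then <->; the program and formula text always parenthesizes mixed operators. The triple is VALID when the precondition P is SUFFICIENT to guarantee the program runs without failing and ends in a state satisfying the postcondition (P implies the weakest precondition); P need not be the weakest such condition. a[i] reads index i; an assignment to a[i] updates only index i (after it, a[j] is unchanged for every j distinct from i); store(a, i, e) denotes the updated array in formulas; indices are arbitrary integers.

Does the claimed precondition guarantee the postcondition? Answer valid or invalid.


Working backward. After the program, the postcondition (n - mem[n + 1] + 4 > 4 and 2*x + x >= 2*x + n + 6) and x + 5 != 1 must hold; in canonical form it is n > mem[n + 1] and x >= n + 6 and x != -4.
Before skip: n > mem[n + 1] and x >= n + 6 and x != -4
Before x := x + x + 6: n > mem[n + 1] and 2*x >= n and 2*x != -10
The weakest precondition is n > mem[n + 1] and 2*x >= n and 2*x != -10.
Check whether n > mem[n + 1] and 2*x >= n - 3 and 2*x != -10 implies it.
Countermodel: at the initial state mem = {[-10] = -12, elsewhere -12}, n = -11, x = -6, the precondition holds but the weakest precondition fails.
Answer: invalid


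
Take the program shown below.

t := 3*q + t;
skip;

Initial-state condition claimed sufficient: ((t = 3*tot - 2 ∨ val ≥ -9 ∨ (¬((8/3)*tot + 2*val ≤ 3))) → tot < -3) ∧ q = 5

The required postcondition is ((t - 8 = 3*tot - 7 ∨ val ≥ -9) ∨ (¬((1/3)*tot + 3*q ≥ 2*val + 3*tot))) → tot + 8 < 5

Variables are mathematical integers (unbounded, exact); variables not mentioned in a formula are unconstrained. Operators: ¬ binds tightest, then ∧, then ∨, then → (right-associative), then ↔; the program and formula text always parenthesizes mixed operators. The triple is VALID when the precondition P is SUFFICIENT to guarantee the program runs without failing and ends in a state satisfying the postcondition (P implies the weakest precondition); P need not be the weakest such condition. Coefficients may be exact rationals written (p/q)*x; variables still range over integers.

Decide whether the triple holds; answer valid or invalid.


Working backward. After the program, the postcondition ((t - 8 = 3*tot - 7 ∨ val ≥ -9) ∨ (¬((1/3)*tot + 3*q ≥ 2*val + 3*tot))) → tot + 8 < 5 must hold; in canonical form it is (t = 3*tot + 1 ∨ val ≥ -9 ∨ (¬(3*q ≥ (8/3)*tot + 2*val))) → tot < -3.
Before skip: (t = 3*tot + 1 ∨ val ≥ -9 ∨ (¬(3*q ≥ (8/3)*tot + 2*val))) → tot < -3
Before t := 3*q + t: (3*q + t = 3*tot + 1 ∨ val ≥ -9 ∨ (¬(3*q ≥ (8/3)*tot + 2*val))) → tot < -3
The weakest precondition is (3*q + t = 3*tot + 1 ∨ val ≥ -9 ∨ (¬(3*q ≥ (8/3)*tot + 2*val))) → tot < -3.
Check whether ((t = 3*tot - 2 ∨ val ≥ -9 ∨ (¬((8/3)*tot + 2*val ≤ 3))) → tot < -3) ∧ q = 5 implies it.
Countermodel: at the initial state q = 5, t = -14, tot = 0, val = -10, the precondition holds but the weakest precondition fails.
Answer: invalid


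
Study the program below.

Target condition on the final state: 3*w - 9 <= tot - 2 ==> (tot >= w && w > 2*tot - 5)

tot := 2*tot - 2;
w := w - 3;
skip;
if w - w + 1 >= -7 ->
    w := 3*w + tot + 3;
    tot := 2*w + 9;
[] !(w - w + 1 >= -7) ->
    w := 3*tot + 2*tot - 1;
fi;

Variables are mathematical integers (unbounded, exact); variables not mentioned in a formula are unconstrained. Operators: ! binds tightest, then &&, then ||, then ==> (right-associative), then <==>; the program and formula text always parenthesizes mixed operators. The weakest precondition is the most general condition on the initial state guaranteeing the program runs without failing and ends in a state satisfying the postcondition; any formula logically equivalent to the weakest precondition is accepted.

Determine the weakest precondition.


Working backward. After the program, the postcondition 3*w - 9 <= tot - 2 ==> (tot >= w && w > 2*tot - 5) must hold; in canonical form it is 3*w <= tot + 7 ==> (tot >= w && w > 2*tot - 5).
Then branch requires tot + 3*w <= 13 ==> (tot + 3*w >= -12 && 3*tot + 9*w < -22); else branch requires 14*tot <= 10 ==> (4*tot <= 1 && 3*tot > -4).
Before the if: tot + 3*w <= 13 ==> (tot + 3*w >= -12 && 3*tot + 9*w < -22)
Before skip: tot + 3*w <= 13 ==> (tot + 3*w >= -12 && 3*tot + 9*w < -22)
Before w := w - 3: tot + 3*w <= 22 ==> (tot + 3*w >= -3 && 3*tot + 9*w < 5)
Before tot := 2*tot - 2: 2*tot + 3*w <= 24 ==> (2*tot + 3*w >= -1 && 6*tot + 9*w < 11)
Answer: WP = 2*tot + 3*w <= 24 ==> (2*tot + 3*w >= -1 && 6*tot + 9*w < 11)


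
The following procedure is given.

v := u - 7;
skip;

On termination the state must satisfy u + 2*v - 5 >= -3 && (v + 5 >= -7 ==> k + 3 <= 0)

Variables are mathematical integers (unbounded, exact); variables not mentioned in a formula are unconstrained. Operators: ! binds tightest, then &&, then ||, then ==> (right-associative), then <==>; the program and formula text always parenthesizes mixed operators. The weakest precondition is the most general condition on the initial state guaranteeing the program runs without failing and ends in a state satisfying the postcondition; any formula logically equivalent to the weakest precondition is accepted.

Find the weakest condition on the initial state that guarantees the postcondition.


Working backward. After the program, the postcondition u + 2*v - 5 >= -3 && (v + 5 >= -7 ==> k + 3 <= 0) must hold; in canonical form it is u + 2*v >= 2 && (v >= -12 ==> k <= -3).
Before skip: u + 2*v >= 2 && (v >= -12 ==> k <= -3)
Before v := u - 7: 3*u >= 16 && (u >= -5 ==> k <= -3)
Answer: WP = 3*u >= 16 && (u >= -5 ==> k <= -3)


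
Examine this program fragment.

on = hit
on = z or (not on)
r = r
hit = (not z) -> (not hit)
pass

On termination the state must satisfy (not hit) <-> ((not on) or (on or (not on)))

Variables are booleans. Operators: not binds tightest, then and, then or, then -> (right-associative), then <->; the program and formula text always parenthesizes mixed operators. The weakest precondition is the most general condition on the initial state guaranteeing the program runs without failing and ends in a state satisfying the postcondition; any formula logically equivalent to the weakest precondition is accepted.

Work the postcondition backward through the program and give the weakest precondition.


Working backward. After the program, the postcondition (not hit) <-> ((not on) or (on or (not on))) must hold; in canonical form it is not hit.
Before skip: not hit
Before hit := (not z) -> (not hit): not ((not z) -> (not hit))
Before r := r: not ((not z) -> (not hit))
Before on := z or (not on): not ((not z) -> (not hit))
Before on := hit: not ((not z) -> (not hit))
Answer: WP = not ((not z) -> (not hit))


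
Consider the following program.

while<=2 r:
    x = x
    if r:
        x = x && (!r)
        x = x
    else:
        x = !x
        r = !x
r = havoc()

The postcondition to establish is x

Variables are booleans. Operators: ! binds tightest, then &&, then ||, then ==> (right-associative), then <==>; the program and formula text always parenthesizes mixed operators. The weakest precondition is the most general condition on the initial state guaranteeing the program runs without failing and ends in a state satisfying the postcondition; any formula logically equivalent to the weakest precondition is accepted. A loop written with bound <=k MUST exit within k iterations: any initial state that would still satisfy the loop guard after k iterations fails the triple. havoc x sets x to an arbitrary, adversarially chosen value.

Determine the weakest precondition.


Working backward. After the program, x must hold.
Before havoc r: x
Before the loop (bound <=2), unroll the exhaustion recursion (WP_0 = exit-now case; WP_j = one more guarded iteration, up to j = 2):
  WP_0: (!r) && x
  WP_1: (r ==> ((r ==> ((!r) && x)) && ((!r) ==> (!x)))) && ((!r) ==> x)
  WP_2: (r ==> ((r ==> ((r ==> ((r ==> ((!r) && x)) && ((!r) ==> (!(x && (!r)))))) && ((!r) ==> (x && (!r))))) && ((!r) ==> (x ==> ((x ==> (!x)) && ((!x) ==> x)))))) && ((!r) ==> x)
So before the loop: (r ==> ((r ==> ((r ==> ((r ==> ((!r) && x)) && ((!r) ==> (!(x && (!r)))))) && ((!r) ==> (x && (!r))))) && ((!r) ==> (x ==> ((x ==> (!x)) && ((!x) ==> x)))))) && ((!r) ==> x)
Answer: WP = (r ==> ((r ==> ((r ==> ((r ==> ((!r) && x)) && ((!r) ==> (!(x && (!r)))))) && ((!r) ==> (x && (!r))))) && ((!r) ==> (x ==> ((x ==> (!x)) && ((!x) ==> x)))))) && ((!r) ==> x)


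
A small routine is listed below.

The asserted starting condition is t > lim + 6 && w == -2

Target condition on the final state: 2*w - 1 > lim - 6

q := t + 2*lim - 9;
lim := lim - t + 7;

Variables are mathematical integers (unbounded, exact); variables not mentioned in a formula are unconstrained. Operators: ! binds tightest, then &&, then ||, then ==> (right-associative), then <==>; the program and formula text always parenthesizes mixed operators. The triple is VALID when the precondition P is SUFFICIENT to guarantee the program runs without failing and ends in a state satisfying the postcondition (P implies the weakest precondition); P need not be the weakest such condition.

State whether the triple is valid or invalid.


Working backward. After the program, the postcondition 2*w - 1 > lim - 6 must hold; in canonical form it is 2*w > lim - 5.
Before lim := lim - t + 7: t + 2*w > lim + 2
Before q := t + 2*lim - 9: t + 2*w > lim + 2
The weakest precondition is t + 2*w > lim + 2.
Check whether t > lim + 6 && w == -2 implies it.
Every state satisfying the precondition satisfies the weakest precondition: the implication holds.
Answer: valid


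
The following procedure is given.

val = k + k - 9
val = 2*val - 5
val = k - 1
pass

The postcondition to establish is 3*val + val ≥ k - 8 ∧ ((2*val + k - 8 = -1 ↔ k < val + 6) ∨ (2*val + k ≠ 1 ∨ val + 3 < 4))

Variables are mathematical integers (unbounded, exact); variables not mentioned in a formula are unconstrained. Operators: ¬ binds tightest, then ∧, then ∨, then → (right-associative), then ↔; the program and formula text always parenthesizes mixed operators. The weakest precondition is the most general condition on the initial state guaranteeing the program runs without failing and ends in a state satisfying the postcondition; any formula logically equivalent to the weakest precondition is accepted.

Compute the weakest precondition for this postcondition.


Working backward. After the program, the postcondition 3*val + val ≥ k - 8 ∧ ((2*val + k - 8 = -1 ↔ k < val + 6) ∨ (2*val + k ≠ 1 ∨ val + 3 < 4)) must hold; in canonical form it is 4*val ≥ k - 8 ∧ ((k + 2*val = 7 ↔ k < val + 6) ∨ k + 2*val ≠ 1 ∨ val < 1).
Before skip: 4*val ≥ k - 8 ∧ ((k + 2*val = 7 ↔ k < val + 6) ∨ k + 2*val ≠ 1 ∨ val < 1)
Before val := k - 1: 3*k ≥ -4 ∧ (3*k = 9 ∨ 3*k ≠ 3 ∨ k < 2)
Before val := 2*val - 5: 3*k ≥ -4 ∧ (3*k = 9 ∨ 3*k ≠ 3 ∨ k < 2)
Before val := k + k - 9: 3*k ≥ -4 ∧ (3*k = 9 ∨ 3*k ≠ 3 ∨ k < 2)
Answer: WP = 3*k ≥ -4 ∧ (3*k = 9 ∨ 3*k ≠ 3 ∨ k < 2)


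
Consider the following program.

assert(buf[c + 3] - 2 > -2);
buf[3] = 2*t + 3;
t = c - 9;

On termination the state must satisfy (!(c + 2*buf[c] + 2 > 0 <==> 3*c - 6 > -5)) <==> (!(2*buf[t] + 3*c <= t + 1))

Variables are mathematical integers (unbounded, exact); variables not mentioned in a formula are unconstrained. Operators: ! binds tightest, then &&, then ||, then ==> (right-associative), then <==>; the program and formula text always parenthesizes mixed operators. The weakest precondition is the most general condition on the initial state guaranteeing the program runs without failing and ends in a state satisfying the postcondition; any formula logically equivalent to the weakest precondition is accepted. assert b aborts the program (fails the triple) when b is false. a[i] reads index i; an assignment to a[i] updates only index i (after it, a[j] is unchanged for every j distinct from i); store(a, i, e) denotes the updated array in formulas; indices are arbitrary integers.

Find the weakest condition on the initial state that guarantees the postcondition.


Working backward. After the program, the postcondition (!(c + 2*buf[c] + 2 > 0 <==> 3*c - 6 > -5)) <==> (!(2*buf[t] + 3*c <= t + 1)) must hold; in canonical form it is (!(2*buf[c] + c > -2 <==> 3*c > 1)) <==> (!(2*buf[t] + 3*c <= t + 1)).
Before t := c - 9: (!(2*buf[c] + c > -2 <==> 3*c > 1)) <==> (!(2*buf[c - 9] + 2*c <= -8))
Before buf[3] := 2*t + 3: (!(2*store(buf, 3, 2*t + 3)[c] + c > -2 <==> 3*c > 1)) <==> (!(2*store(buf, 3, 2*t + 3)[c - 9] + 2*c <= -8))
Before assert buf[c + 3] - 2 > -2: buf[c + 3] > 0 && ((!(2*store(buf, 3, 2*t + 3)[c] + c > -2 <==> 3*c > 1)) <==> (!(2*store(buf, 3, 2*t + 3)[c - 9] + 2*c <= -8)))
Answer: WP = buf[c + 3] > 0 && ((!(2*store(buf, 3, 2*t + 3)[c] + c > -2 <==> 3*c > 1)) <==> (!(2*store(buf, 3, 2*t + 3)[c - 9] + 2*c <= -8)))


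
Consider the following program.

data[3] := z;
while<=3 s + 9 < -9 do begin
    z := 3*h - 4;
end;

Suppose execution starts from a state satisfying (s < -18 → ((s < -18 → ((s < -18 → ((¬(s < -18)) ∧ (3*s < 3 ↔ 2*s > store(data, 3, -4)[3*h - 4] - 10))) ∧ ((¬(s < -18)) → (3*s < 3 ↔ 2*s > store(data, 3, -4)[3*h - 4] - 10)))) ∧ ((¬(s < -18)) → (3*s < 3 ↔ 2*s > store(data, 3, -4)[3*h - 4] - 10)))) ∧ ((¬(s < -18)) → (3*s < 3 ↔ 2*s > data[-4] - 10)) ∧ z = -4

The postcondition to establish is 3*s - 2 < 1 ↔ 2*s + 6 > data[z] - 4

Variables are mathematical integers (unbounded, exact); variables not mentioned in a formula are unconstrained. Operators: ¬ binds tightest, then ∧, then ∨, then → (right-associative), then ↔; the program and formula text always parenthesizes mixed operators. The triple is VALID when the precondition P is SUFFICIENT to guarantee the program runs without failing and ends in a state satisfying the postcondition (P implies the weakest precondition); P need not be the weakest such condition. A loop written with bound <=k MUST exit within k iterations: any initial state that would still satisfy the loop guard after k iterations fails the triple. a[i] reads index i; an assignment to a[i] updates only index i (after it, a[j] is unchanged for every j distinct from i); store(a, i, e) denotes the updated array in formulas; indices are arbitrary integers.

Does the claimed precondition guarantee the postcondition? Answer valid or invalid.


Working backward. After the program, the postcondition 3*s - 2 < 1 ↔ 2*s + 6 > data[z] - 4 must hold; in canonical form it is 3*s < 3 ↔ 2*s > data[z] - 10.
Before the loop (bound <=3), unroll the exhaustion recursion (WP_0 = exit-now case; WP_j = one more guarded iteration, up to j = 3):
  WP_0: (¬(s < -18)) ∧ (3*s < 3 ↔ 2*s > data[z] - 10)
  WP_1: (s < -18 → ((¬(s < -18)) ∧ (3*s < 3 ↔ 2*s > data[3*h - 4] - 10))) ∧ ((¬(s < -18)) → (3*s < 3 ↔ 2*s > data[z] - 10))
  WP_2: (s < -18 → ((s < -18 → ((¬(s < -18)) ∧ (3*s < 3 ↔ 2*s > data[3*h - 4] - 10))) ∧ ((¬(s < -18)) → (3*s < 3 ↔ 2*s > data[3*h - 4] - 10)))) ∧ ((¬(s < -18)) → (3*s < 3 ↔ 2*s > data[z] - 10))
  WP_3: (s < -18 → ((s < -18 → ((s < -18 → ((¬(s < -18)) ∧ (3*s < 3 ↔ 2*s > data[3*h - 4] - 10))) ∧ ((¬(s < -18)) → (3*s < 3 ↔ 2*s > data[3*h - 4] - 10)))) ∧ ((¬(s < -18)) → (3*s < 3 ↔ 2*s > data[3*h - 4] - 10)))) ∧ ((¬(s < -18)) → (3*s < 3 ↔ 2*s > data[z] - 10))
So before the loop: (s < -18 → ((s < -18 → ((s < -18 → ((¬(s < -18)) ∧ (3*s < 3 ↔ 2*s > data[3*h - 4] - 10))) ∧ ((¬(s < -18)) → (3*s < 3 ↔ 2*s > data[3*h - 4] - 10)))) ∧ ((¬(s < -18)) → (3*s < 3 ↔ 2*s > data[3*h - 4] - 10)))) ∧ ((¬(s < -18)) → (3*s < 3 ↔ 2*s > data[z] - 10))
Before data[3] := z: (s < -18 → ((s < -18 → ((s < -18 → ((¬(s < -18)) ∧ (3*s < 3 ↔ 2*s > store(data, 3, z)[3*h - 4] - 10))) ∧ ((¬(s < -18)) → (3*s < 3 ↔ 2*s > store(data, 3, z)[3*h - 4] - 10)))) ∧ ((¬(s < -18)) → (3*s < 3 ↔ 2*s > store(data, 3, z)[3*h - 4] - 10)))) ∧ ((¬(s < -18)) → (3*s < 3 ↔ 2*s > store(data, 3, z)[z] - 10))
The weakest precondition is (s < -18 → ((s < -18 → ((s < -18 → ((¬(s < -18)) ∧ (3*s < 3 ↔ 2*s > store(data, 3, z)[3*h - 4] - 10))) ∧ ((¬(s < -18)) → (3*s < 3 ↔ 2*s > store(data, 3, z)[3*h - 4] - 10)))) ∧ ((¬(s < -18)) → (3*s < 3 ↔ 2*s > store(data, 3, z)[3*h - 4] - 10)))) ∧ ((¬(s < -18)) → (3*s < 3 ↔ 2*s > store(data, 3, z)[z] - 10)).
Check whether (s < -18 → ((s < -18 → ((s < -18 → ((¬(s < -18)) ∧ (3*s < 3 ↔ 2*s > store(data, 3, -4)[3*h - 4] - 10))) ∧ ((¬(s < -18)) → (3*s < 3 ↔ 2*s > store(data, 3, -4)[3*h - 4] - 10)))) ∧ ((¬(s < -18)) → (3*s < 3 ↔ 2*s > store(data, 3, -4)[3*h - 4] - 10)))) ∧ ((¬(s < -18)) → (3*s < 3 ↔ 2*s > data[-4] - 10)) ∧ z = -4 implies it.
Every state satisfying the precondition satisfies the weakest precondition: the implication holds.
Answer: valid


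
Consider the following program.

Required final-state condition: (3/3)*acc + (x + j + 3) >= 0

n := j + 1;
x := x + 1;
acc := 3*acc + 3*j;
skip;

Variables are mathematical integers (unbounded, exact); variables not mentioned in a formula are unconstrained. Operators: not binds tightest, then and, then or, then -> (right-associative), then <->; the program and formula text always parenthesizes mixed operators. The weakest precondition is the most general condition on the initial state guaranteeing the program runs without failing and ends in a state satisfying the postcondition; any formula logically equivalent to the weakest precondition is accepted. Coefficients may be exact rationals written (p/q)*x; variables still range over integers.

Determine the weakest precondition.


Working backward. After the program, the postcondition (3/3)*acc + (x + j + 3) >= 0 must hold; in canonical form it is acc + j + x >= -3.
Before skip: acc + j + x >= -3
Before acc := 3*acc + 3*j: 3*acc + 4*j + x >= -3
Before x := x + 1: 3*acc + 4*j + x >= -4
Before n := j + 1: 3*acc + 4*j + x >= -4
Answer: WP = 3*acc + 4*j + x >= -4


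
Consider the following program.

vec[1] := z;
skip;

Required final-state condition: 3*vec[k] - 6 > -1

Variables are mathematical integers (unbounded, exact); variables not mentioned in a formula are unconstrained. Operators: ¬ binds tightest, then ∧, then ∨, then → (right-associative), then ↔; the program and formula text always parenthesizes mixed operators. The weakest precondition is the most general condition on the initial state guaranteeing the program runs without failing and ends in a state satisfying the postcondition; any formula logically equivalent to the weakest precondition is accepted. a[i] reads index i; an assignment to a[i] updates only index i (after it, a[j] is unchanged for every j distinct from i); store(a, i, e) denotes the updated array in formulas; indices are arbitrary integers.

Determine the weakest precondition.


Working backward. After the program, the postcondition 3*vec[k] - 6 > -1 must hold; in canonical form it is 3*vec[k] > 5.
Before skip: 3*vec[k] > 5
Before vec[1] := z: 3*store(vec, 1, z)[k] > 5
Answer: WP = 3*store(vec, 1, z)[k] > 5


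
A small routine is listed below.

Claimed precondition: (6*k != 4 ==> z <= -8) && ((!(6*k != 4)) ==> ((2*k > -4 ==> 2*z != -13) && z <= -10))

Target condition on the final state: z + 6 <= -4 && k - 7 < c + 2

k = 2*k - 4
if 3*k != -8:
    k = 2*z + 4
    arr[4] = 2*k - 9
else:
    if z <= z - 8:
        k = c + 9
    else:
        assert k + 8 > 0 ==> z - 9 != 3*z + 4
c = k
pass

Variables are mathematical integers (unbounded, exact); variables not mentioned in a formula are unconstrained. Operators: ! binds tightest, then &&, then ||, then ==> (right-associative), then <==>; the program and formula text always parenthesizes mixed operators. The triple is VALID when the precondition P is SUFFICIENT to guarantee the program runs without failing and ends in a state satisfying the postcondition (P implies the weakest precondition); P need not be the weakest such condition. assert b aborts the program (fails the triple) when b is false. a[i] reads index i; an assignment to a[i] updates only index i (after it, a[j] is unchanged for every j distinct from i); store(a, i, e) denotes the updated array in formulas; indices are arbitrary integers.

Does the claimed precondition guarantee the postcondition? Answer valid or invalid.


Working backward. After the program, the postcondition z + 6 <= -4 && k - 7 < c + 2 must hold; in canonical form it is z <= -10 && k < c + 9.
Before skip: z <= -10 && k < c + 9
Before c := k: z <= -10
Then branch requires z <= -10; else branch requires (k > -8 ==> 2*z != -13) && z <= -10.
Before the if: (3*k != -8 ==> z <= -10) && ((!(3*k != -8)) ==> ((k > -8 ==> 2*z != -13) && z <= -10))
Before k := 2*k - 4: (6*k != 4 ==> z <= -10) && ((!(6*k != 4)) ==> ((2*k > -4 ==> 2*z != -13) && z <= -10))
The weakest precondition is (6*k != 4 ==> z <= -10) && ((!(6*k != 4)) ==> ((2*k > -4 ==> 2*z != -13) && z <= -10)).
Check whether (6*k != 4 ==> z <= -8) && ((!(6*k != 4)) ==> ((2*k > -4 ==> 2*z != -13) && z <= -10)) implies it.
Countermodel: at the initial state k = 0, z = -9, the precondition holds but the weakest precondition fails.
Answer: invalid


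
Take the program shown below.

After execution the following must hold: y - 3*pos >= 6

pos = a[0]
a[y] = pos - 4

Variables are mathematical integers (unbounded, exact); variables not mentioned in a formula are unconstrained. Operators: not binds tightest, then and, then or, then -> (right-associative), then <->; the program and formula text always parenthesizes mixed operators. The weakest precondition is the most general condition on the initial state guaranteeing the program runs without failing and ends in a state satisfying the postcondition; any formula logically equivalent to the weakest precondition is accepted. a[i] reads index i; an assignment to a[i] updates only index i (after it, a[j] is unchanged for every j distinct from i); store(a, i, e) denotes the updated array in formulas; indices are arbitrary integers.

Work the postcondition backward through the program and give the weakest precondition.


Working backward. After the program, the postcondition y - 3*pos >= 6 must hold; in canonical form it is y >= 3*pos + 6.
Before a[y] := pos - 4: y >= 3*pos + 6
Before pos := a[0]: y >= 3*a[0] + 6
Answer: WP = y >= 3*a[0] + 6


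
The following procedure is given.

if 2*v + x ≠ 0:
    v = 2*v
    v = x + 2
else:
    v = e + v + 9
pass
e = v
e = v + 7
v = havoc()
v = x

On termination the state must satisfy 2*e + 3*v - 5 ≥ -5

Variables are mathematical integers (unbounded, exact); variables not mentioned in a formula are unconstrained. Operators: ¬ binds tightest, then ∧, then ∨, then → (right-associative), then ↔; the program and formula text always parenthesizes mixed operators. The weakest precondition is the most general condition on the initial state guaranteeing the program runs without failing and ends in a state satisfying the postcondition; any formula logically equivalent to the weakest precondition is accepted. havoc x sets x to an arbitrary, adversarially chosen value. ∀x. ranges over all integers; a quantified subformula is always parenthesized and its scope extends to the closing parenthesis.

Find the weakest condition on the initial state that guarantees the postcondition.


Working backward. After the program, the postcondition 2*e + 3*v - 5 ≥ -5 must hold; in canonical form it is 2*e + 3*v ≥ 0.
Before v := x: 2*e + 3*x ≥ 0
Before havoc v: 2*e + 3*x ≥ 0
Before e := v + 7: 2*v + 3*x ≥ -14
Before e := v: 2*v + 3*x ≥ -14
Before skip: 2*v + 3*x ≥ -14
Then branch requires 5*x ≥ -18; else branch requires 2*e + 2*v + 3*x ≥ -32.
Before the if: (2*v + x ≠ 0 → 5*x ≥ -18) ∧ ((¬(2*v + x ≠ 0)) → 2*e + 2*v + 3*x ≥ -32)
Answer: WP = (2*v + x ≠ 0 → 5*x ≥ -18) ∧ ((¬(2*v + x ≠ 0)) → 2*e + 2*v + 3*x ≥ -32)


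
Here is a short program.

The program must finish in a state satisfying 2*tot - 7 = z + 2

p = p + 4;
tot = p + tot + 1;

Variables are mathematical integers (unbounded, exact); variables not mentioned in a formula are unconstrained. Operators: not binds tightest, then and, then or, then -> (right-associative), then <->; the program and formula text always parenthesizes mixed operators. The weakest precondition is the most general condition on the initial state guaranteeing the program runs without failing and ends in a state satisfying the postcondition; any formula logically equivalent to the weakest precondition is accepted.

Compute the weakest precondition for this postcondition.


Working backward. After the program, the postcondition 2*tot - 7 = z + 2 must hold; in canonical form it is 2*tot = z + 9.
Before tot := p + tot + 1: 2*p + 2*tot = z + 7
Before p := p + 4: 2*p + 2*tot = z - 1
Answer: WP = 2*p + 2*tot = z - 1


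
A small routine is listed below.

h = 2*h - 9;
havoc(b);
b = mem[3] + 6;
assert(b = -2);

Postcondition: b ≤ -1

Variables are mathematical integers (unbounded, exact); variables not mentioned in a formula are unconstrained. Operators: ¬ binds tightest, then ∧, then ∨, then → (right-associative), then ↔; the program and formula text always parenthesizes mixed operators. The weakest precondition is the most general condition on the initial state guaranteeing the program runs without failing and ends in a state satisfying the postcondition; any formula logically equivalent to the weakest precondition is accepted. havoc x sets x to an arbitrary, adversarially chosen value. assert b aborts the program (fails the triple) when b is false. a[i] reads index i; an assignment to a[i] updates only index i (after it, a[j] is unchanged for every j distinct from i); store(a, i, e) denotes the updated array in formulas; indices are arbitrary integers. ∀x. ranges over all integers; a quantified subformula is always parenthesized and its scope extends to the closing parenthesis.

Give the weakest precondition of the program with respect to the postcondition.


Working backward. After the program, b ≤ -1 must hold.
Before assert b = -2: b = -2 ∧ b ≤ -1
Before b := mem[3] + 6: mem[3] = -8 ∧ mem[3] ≤ -7
Before havoc b: mem[3] = -8 ∧ mem[3] ≤ -7
Before h := 2*h - 9: mem[3] = -8 ∧ mem[3] ≤ -7
Answer: WP = mem[3] = -8 ∧ mem[3] ≤ -7


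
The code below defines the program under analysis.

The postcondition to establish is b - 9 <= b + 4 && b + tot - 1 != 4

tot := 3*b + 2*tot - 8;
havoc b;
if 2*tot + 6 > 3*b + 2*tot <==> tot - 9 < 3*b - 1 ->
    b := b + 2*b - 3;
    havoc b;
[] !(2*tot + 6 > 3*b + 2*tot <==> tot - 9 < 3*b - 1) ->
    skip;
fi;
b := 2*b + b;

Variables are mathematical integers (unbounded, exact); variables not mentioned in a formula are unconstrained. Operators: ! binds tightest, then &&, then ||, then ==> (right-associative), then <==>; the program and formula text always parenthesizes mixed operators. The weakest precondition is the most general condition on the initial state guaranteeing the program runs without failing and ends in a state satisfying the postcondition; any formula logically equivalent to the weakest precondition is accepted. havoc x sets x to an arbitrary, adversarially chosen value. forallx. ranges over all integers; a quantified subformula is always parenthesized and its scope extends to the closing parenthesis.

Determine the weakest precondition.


Working backward. After the program, the postcondition b - 9 <= b + 4 && b + tot - 1 != 4 must hold; in canonical form it is b + tot != 5.
Before b := 2*b + b: 3*b + tot != 5
Then branch requires forall b_1. 3*b_1 + tot != 5; else branch requires 3*b + tot != 5.
Before the if: ((3*b < 6 <==> tot < 3*b + 8) ==> (forall b_1. 3*b_1 + tot != 5)) && ((!(3*b < 6 <==> tot < 3*b + 8)) ==> 3*b + tot != 5)
Before havoc b: forall b_2. (((3*b_2 < 6 <==> tot < 3*b_2 + 8) ==> (forall b_1. 3*b_1 + tot != 5)) && ((!(3*b_2 < 6 <==> tot < 3*b_2 + 8)) ==> 3*b_2 + tot != 5))
Before tot := 3*b + 2*tot - 8: forall b_2. (((3*b_2 < 6 <==> 3*b + 2*tot < 3*b_2 + 16) ==> (forall b_1. 3*b + 3*b_1 + 2*tot != 13)) && ((!(3*b_2 < 6 <==> 3*b + 2*tot < 3*b_2 + 16)) ==> 3*b + 3*b_2 + 2*tot != 13))
Answer: WP = forall b_2. (((3*b_2 < 6 <==> 3*b + 2*tot < 3*b_2 + 16) ==> (forall b_1. 3*b + 3*b_1 + 2*tot != 13)) && ((!(3*b_2 < 6 <==> 3*b + 2*tot < 3*b_2 + 16)) ==> 3*b + 3*b_2 + 2*tot != 13))


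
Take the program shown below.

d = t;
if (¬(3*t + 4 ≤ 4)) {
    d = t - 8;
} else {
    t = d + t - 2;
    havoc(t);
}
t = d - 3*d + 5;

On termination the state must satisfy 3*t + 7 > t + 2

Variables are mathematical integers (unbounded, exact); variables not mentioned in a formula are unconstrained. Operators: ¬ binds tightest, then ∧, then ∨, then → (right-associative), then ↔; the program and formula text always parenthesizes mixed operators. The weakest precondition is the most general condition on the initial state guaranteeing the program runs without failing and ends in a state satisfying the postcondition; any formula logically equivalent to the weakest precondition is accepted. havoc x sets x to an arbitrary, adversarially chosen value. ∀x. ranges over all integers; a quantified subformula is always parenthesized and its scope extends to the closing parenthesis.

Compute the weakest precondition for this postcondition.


Working backward. After the program, the postcondition 3*t + 7 > t + 2 must hold; in canonical form it is 2*t > -5.
Before t := d - 3*d + 5: 4*d < 15
Then branch requires 4*t < 47; else branch requires 4*d < 15.
Before the if: ((¬(3*t ≤ 0)) → 4*t < 47) ∧ (3*t ≤ 0 → 4*d < 15)
Before d := t: ((¬(3*t ≤ 0)) → 4*t < 47) ∧ (3*t ≤ 0 → 4*t < 15)
Answer: WP = ((¬(3*t ≤ 0)) → 4*t < 47) ∧ (3*t ≤ 0 → 4*t < 15)


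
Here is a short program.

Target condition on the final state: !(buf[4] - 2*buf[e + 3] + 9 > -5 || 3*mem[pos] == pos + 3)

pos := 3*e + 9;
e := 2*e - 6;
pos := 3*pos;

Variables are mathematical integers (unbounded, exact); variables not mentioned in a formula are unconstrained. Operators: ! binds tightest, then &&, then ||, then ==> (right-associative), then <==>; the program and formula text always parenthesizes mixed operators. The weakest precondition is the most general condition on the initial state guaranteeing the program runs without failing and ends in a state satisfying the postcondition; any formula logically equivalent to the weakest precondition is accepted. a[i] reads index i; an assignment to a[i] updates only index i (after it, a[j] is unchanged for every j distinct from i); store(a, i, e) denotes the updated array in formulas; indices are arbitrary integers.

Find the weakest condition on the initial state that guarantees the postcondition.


Working backward. After the program, the postcondition !(buf[4] - 2*buf[e + 3] + 9 > -5 || 3*mem[pos] == pos + 3) must hold; in canonical form it is !(buf[4] > 2*buf[e + 3] - 14 || 3*mem[pos] == pos + 3).
Before pos := 3*pos: !(buf[4] > 2*buf[e + 3] - 14 || 3*mem[3*pos] == 3*pos + 3)
Before e := 2*e - 6: !(buf[4] > 2*buf[2*e - 3] - 14 || 3*mem[3*pos] == 3*pos + 3)
Before pos := 3*e + 9: !(buf[4] > 2*buf[2*e - 3] - 14 || 3*mem[9*e + 27] == 9*e + 30)
Answer: WP = !(buf[4] > 2*buf[2*e - 3] - 14 || 3*mem[9*e + 27] == 9*e + 30)


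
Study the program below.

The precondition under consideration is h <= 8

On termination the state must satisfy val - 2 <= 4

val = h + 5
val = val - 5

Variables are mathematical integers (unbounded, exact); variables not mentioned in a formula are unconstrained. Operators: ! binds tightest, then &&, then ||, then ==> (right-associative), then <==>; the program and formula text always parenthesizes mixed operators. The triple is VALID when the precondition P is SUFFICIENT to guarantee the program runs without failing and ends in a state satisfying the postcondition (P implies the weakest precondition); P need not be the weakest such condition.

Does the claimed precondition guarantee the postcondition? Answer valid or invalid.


Working backward. After the program, the postcondition val - 2 <= 4 must hold; in canonical form it is val <= 6.
Before val := val - 5: val <= 11
Before val := h + 5: h <= 6
The weakest precondition is h <= 6.
Check whether h <= 8 implies it.
Countermodel: at the initial state h = 7, the precondition holds but the weakest precondition fails.
Answer: invalid


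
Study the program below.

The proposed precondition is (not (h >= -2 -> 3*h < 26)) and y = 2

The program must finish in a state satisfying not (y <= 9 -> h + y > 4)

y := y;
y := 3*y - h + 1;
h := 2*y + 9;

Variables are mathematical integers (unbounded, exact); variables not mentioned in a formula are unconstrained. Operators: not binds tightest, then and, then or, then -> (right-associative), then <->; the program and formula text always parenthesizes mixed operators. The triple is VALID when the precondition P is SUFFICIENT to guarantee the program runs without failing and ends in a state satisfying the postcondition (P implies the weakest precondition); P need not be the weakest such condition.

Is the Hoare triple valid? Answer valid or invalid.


Working backward. After the program, not (y <= 9 -> h + y > 4) must hold.
Before h := 2*y + 9: not (y <= 9 -> 3*y > -5)
Before y := 3*y - h + 1: not (3*y <= h + 8 -> 9*y > 3*h - 8)
Before y := y: not (3*y <= h + 8 -> 9*y > 3*h - 8)
The weakest precondition is not (3*y <= h + 8 -> 9*y > 3*h - 8).
Check whether (not (h >= -2 -> 3*h < 26)) and y = 2 implies it.
Every state satisfying the precondition satisfies the weakest precondition: the implication holds.
Answer: valid


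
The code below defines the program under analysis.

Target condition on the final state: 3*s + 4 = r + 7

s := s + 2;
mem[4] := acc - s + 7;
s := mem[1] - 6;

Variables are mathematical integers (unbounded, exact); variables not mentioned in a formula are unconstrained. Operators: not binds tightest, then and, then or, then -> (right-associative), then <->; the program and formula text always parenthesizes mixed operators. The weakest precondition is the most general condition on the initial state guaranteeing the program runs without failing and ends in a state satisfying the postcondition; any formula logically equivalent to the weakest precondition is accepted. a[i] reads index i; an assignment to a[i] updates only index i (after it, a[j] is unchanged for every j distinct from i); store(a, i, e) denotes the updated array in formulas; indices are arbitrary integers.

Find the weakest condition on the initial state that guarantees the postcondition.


Working backward. After the program, the postcondition 3*s + 4 = r + 7 must hold; in canonical form it is 3*s = r + 3.
Before s := mem[1] - 6: 3*mem[1] = r + 21
Before mem[4] := acc - s + 7: 3*mem[1] = r + 21
Before s := s + 2: 3*mem[1] = r + 21
Answer: WP = 3*mem[1] = r + 21


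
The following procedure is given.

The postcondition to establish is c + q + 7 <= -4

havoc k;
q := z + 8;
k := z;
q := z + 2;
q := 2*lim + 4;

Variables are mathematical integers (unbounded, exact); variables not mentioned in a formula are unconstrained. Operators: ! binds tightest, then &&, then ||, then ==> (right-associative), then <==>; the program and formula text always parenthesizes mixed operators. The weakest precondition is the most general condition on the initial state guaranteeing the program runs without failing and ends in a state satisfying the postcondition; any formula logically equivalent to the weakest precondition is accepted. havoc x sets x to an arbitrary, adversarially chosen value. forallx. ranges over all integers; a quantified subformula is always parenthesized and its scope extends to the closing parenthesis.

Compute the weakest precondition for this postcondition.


Working backward. After the program, the postcondition c + q + 7 <= -4 must hold; in canonical form it is c + q <= -11.
Before q := 2*lim + 4: c + 2*lim <= -15
Before q := z + 2: c + 2*lim <= -15
Before k := z: c + 2*lim <= -15
Before q := z + 8: c + 2*lim <= -15
Before havoc k: c + 2*lim <= -15
Answer: WP = c + 2*lim <= -15
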